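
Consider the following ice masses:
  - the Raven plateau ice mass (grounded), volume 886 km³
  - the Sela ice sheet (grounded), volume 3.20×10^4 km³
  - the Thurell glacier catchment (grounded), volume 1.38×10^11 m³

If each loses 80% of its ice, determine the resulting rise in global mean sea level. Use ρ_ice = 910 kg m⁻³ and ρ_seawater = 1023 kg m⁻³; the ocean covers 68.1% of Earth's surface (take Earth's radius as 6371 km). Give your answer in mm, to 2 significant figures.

≈ 68 mm

Raven: 0.8 × 886 km³ × (910/1023) = 630.5 km³ of water.
Sela: 0.8 × 3.20×10^4 km³ × (910/1023) = 2.277×10^4 km³ of water.
Thurell: 0.8 × 1.38×10^11 m³ × (910/1023) = 9.821×10^10 m³ of water.
Total added water ≈ 2.350×10^13 m³ over 3.47×10^14 m² → Δh = 0.0677 m = 68 mm.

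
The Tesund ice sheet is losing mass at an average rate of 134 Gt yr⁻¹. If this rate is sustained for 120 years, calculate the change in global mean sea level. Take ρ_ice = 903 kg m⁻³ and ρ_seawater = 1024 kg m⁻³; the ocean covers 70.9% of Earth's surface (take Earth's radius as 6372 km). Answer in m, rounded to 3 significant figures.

≈ 0.0434 m

Total mass lost = 134 Gt/yr × 120 yr = 1.608×10^4 Gt = 1.608×10^16 kg.
ρ_w = 1024 kg m⁻³, so water volume = 1.608×10^16 / 1024 = 1.570×10^13 m³.
Δh = 1.570×10^13 / 3.62×10^14 = 0.0434 m.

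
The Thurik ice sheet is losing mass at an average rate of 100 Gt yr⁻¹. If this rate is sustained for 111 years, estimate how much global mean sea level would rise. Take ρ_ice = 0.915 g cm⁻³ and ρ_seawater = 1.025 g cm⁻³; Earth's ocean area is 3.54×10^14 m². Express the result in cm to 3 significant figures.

≈ 3.06 cm

Total mass lost = 100 Gt/yr × 111 yr = 1.110×10^4 Gt = 1.110×10^16 kg.
ρ_w = 1.025 g cm⁻³ = 1025 kg m⁻³, so water volume = 1.110×10^16 / 1025 = 1.083×10^13 m³.
Δh = 1.083×10^13 / 3.54×10^14 = 0.0306 m = 3.06 cm.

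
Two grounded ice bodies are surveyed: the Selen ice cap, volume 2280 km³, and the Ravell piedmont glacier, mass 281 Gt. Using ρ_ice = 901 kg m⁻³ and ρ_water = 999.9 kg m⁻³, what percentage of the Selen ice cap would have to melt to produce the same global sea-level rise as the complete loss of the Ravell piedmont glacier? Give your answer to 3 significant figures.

Equal sea-level rise means equal mass of meltwater, i.e. equal mass of ice lost.
Ice mass of Ravell: 2.810×10^14 kg; ice mass of Selen: 2.054×10^15 kg.
Fraction required = 2.810×10^14 / 2.054×10^15 = 0.137 → 13.7 %.

≈ 13.7 %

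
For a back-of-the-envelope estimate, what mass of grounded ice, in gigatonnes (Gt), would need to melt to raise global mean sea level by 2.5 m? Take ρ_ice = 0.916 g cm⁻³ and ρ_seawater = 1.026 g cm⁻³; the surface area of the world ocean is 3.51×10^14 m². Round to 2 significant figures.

Required water volume = Δh × A = 2.5 m × 3.51×10^14 m² = 8.775×10^14 m³.
ρ_w = 1.026 g cm⁻³ = 1026 kg m⁻³, so the mass of water = 8.775×10^14 m³ × 1026 kg m⁻³ = 9.003×10^17 kg = 9.0×10^5 Gt (and the same mass of ice, by conservation).

≈ 9.0×10^5 Gt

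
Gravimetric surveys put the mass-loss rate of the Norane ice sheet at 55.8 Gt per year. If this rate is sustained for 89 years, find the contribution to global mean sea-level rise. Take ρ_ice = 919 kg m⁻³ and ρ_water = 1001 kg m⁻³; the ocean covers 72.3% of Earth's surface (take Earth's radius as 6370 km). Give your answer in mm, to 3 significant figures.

≈ 13.5 mm

Total mass lost = 55.8 Gt/yr × 89 yr = 4966 Gt = 4.966×10^15 kg.
ρ_w = 1001 kg m⁻³, so water volume = 4.966×10^15 / 1001 = 4.961×10^12 m³.
Δh = 4.961×10^12 / 3.69×10^14 = 0.0135 m = 13.5 mm.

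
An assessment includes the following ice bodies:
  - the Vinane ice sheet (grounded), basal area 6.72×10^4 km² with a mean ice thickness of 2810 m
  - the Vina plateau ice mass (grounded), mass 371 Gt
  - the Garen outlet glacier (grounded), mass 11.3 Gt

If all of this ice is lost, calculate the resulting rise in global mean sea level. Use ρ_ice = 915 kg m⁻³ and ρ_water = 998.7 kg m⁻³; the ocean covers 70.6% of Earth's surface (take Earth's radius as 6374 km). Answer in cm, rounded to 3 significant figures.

≈ 48.1 cm

Vinane: ice volume = 6.72×10^4 km² × 2810 m = 1.888×10^5 km³; 1.888×10^5 × (915/998.7) = 1.730×10^5 km³ of water.
Vina: 371 Gt = 3.710×10^14 kg; dividing by ρ_w = 998.7 kg m⁻³ gives 3.715×10^11 m³ of water.
Garen: 11.3 Gt = 1.130×10^13 kg; dividing by ρ_w = 998.7 kg m⁻³ gives 1.131×10^10 m³ of water.
Total added water ≈ 1.734×10^14 m³ over 3.60×10^14 m² → Δh = 0.481 m = 48.1 cm.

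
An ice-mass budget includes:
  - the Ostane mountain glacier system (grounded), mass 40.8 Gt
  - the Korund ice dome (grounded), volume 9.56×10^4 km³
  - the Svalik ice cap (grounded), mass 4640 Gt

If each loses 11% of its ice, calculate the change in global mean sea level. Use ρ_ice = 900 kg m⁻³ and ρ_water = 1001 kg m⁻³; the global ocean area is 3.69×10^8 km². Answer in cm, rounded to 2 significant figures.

≈ 2.7 cm

Ostane: 0.11 × 40.8 Gt = 4.488×10^12 kg; dividing by ρ_w = 1001 kg m⁻³ gives 4.484×10^9 m³ of water.
Korund: 0.11 × 9.56×10^4 km³ × (900/1001) = 9455 km³ of water.
Svalik: 0.11 × 4640 Gt = 5.104×10^14 kg; dividing by ρ_w = 1001 kg m⁻³ gives 5.099×10^11 m³ of water.
Total added water ≈ 9.969×10^12 m³ over 3.69×10^14 m² → Δh = 0.0270 m = 2.7 cm.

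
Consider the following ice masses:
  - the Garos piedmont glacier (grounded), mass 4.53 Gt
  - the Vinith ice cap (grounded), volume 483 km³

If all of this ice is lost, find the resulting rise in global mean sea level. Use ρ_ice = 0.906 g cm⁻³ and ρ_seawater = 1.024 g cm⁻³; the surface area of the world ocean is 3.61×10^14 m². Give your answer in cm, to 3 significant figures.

≈ 0.120 cm

Garos: 4.53 Gt = 4.530×10^12 kg; dividing by ρ_w = 1.024 g cm⁻³ = 1024 kg m⁻³ gives 4.424×10^9 m³ of water.
Vinith: 483 km³ × (906/1024) = 427.3 km³ of water.
Total added water ≈ 4.318×10^11 m³ over 3.61×10^14 m² → Δh = 1.20×10^-3 m = 0.120 cm.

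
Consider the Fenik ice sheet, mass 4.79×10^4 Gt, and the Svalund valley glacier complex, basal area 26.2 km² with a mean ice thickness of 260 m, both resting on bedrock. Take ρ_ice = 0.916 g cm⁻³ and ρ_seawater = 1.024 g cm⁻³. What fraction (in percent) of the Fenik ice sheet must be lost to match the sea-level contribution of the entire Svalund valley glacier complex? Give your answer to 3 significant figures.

Equal sea-level rise means equal mass of meltwater, i.e. equal mass of ice lost.
Ice mass of Svalund: 6.240×10^12 kg; ice mass of Fenik: 4.790×10^16 kg.
Fraction required = 6.240×10^12 / 4.790×10^16 = 1.30×10^-4 → 0.0130 %.

≈ 0.0130 %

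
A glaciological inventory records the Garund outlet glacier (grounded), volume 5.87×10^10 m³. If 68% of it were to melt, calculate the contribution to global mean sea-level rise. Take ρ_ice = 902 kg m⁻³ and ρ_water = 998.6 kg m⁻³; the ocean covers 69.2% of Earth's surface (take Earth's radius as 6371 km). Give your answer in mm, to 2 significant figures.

Garund: 0.68 × 5.87×10^10 m³ × (902/998.6) = 3.605×10^10 m³ of water.
Spread over 3.53×10^14 m² of ocean, Δh = 3.605×10^10 / 3.53×10^14 = 1.02×10^-4 m = 0.10 mm.

≈ 0.10 mm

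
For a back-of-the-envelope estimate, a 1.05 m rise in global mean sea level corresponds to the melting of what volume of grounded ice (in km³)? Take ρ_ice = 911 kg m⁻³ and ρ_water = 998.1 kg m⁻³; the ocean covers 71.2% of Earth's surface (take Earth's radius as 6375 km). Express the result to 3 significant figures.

≈ 4.18×10^5 km³

Required water volume = Δh × A = 1.05 m × 3.64×10^14 m² = 3.818×10^14 m³ = 3.818×10^5 km³.
Ice volume = water volume × ρ_w/ρ_ice = 3.818×10^5 × 998.1/911 = 4.18×10^5 km³.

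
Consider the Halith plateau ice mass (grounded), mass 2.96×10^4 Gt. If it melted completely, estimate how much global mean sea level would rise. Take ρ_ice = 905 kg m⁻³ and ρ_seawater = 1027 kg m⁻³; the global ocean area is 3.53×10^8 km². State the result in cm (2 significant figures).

Halith: 2.96×10^4 Gt = 2.960×10^16 kg; dividing by ρ_w = 1027 kg m⁻³ gives 2.882×10^13 m³ of water.
Spread over 3.53×10^14 m² of ocean, Δh = 2.882×10^13 / 3.53×10^14 = 0.0816 m = 8.2 cm.

≈ 8.2 cm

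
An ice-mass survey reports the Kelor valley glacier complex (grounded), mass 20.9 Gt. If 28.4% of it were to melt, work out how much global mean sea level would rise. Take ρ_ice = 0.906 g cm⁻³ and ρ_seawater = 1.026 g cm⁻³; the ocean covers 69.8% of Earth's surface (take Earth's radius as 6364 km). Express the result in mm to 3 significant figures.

≈ 0.0163 mm

Kelor: 0.284 × 20.9 Gt = 5.936×10^12 kg; dividing by ρ_w = 1.026 g cm⁻³ = 1026 kg m⁻³ gives 5.785×10^9 m³ of water.
Spread over 3.55×10^14 m² of ocean, Δh = 5.785×10^9 / 3.55×10^14 = 1.63×10^-5 m = 0.0163 mm.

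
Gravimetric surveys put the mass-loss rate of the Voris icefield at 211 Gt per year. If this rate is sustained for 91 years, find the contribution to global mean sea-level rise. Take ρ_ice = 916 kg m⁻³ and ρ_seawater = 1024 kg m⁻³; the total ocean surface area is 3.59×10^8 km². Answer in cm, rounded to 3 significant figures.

Total mass lost = 211 Gt/yr × 91 yr = 1.920×10^4 Gt = 1.920×10^16 kg.
ρ_w = 1024 kg m⁻³, so water volume = 1.920×10^16 / 1024 = 1.875×10^13 m³.
Δh = 1.875×10^13 / 3.59×10^14 = 0.0522 m = 5.22 cm.

≈ 5.22 cm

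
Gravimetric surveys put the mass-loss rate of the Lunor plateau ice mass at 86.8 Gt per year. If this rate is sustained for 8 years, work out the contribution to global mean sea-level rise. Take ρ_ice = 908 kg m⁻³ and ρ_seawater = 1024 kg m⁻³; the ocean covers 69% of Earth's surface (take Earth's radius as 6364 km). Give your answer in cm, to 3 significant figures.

≈ 0.193 cm

Total mass lost = 86.8 Gt/yr × 8 yr = 694.4 Gt = 6.944×10^14 kg.
ρ_w = 1024 kg m⁻³, so water volume = 6.944×10^14 / 1024 = 6.781×10^11 m³.
Δh = 6.781×10^11 / 3.51×10^14 = 1.93×10^-3 m = 0.193 cm.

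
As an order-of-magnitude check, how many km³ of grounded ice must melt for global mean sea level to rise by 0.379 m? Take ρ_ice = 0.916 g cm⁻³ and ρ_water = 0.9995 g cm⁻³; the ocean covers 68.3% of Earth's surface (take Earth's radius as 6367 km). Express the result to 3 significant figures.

≈ 1.44×10^5 km³

Required water volume = Δh × A = 0.379 m × 3.48×10^14 m² = 1.319×10^14 m³ = 1.319×10^5 km³.
Ice volume = water volume × ρ_w/ρ_ice = 1.319×10^5 × 999.5/916 = 1.44×10^5 km³.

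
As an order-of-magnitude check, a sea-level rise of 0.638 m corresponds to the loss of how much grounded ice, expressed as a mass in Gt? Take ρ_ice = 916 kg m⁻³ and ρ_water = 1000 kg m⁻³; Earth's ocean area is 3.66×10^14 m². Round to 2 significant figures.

Required water volume = Δh × A = 0.638 m × 3.66×10^14 m² = 2.335×10^14 m³.
ρ_w = 1000 kg m⁻³, so the mass of water = 2.335×10^14 m³ × 1000 kg m⁻³ = 2.335×10^17 kg = 2.3×10^5 Gt (and the same mass of ice, by conservation).

≈ 2.3×10^5 Gt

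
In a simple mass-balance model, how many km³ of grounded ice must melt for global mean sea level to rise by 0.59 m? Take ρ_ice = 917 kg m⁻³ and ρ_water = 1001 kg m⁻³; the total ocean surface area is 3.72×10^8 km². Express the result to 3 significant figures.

Required water volume = Δh × A = 0.59 m × 3.72×10^14 m² = 2.195×10^14 m³ = 2.195×10^5 km³.
Ice volume = water volume × ρ_w/ρ_ice = 2.195×10^5 × 1001/917 = 2.40×10^5 km³.

≈ 2.40×10^5 km³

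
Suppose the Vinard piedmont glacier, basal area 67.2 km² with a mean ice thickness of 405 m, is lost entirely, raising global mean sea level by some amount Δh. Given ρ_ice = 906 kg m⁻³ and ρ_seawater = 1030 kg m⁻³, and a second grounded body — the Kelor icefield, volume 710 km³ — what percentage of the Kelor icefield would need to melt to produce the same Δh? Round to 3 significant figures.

Equal sea-level rise means equal mass of meltwater, i.e. equal mass of ice lost.
Ice mass of Vinard: 2.466×10^13 kg; ice mass of Kelor: 6.433×10^14 kg.
Fraction required = 2.466×10^13 / 6.433×10^14 = 0.0383 → 3.83 %.

≈ 3.83 %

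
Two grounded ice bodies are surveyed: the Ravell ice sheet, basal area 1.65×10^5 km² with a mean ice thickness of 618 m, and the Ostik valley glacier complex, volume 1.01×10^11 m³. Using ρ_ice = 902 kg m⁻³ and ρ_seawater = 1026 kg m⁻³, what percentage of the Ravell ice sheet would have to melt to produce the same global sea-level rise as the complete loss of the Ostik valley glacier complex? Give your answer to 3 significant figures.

≈ 0.0990 %

Equal sea-level rise means equal mass of meltwater, i.e. equal mass of ice lost.
Ice mass of Ostik: 9.110×10^13 kg; ice mass of Ravell: 9.198×10^16 kg.
Fraction required = 9.110×10^13 / 9.198×10^16 = 9.90×10^-4 → 0.0990 %.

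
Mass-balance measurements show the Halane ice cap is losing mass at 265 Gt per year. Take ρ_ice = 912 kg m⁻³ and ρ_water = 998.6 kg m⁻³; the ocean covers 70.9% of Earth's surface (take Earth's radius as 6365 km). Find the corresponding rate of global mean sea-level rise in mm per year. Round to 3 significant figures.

ρ_w = 998.6 kg m⁻³. Annual water volume added = 265 Gt / ρ_w = 2.650×10^14 kg / 998.6 kg m⁻³ = 2.654×10^11 m³.
Δh per year = 2.654×10^11 / 3.61×10^14 = 7.35×10^-4 m = 0.735 mm.

≈ 0.735 mm/yr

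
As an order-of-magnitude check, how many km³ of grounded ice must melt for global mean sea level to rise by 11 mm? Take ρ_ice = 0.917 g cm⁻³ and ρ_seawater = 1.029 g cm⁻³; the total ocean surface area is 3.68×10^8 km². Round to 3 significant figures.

≈ 4540 km³

Required water volume = Δh × A = 0.011 m × 3.68×10^14 m² = 4.048×10^12 m³ = 4048 km³.
Ice volume = water volume × ρ_w/ρ_ice = 4048 × 1029/917 = 4540 km³.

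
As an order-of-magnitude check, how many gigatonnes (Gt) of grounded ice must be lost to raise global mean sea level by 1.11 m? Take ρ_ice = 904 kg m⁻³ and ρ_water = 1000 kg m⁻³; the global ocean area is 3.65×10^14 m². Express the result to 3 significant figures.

≈ 4.05×10^5 Gt

Required water volume = Δh × A = 1.11 m × 3.65×10^14 m² = 4.052×10^14 m³.
ρ_w = 1000 kg m⁻³, so the mass of water = 4.052×10^14 m³ × 1000 kg m⁻³ = 4.052×10^17 kg = 4.05×10^5 Gt (and the same mass of ice, by conservation).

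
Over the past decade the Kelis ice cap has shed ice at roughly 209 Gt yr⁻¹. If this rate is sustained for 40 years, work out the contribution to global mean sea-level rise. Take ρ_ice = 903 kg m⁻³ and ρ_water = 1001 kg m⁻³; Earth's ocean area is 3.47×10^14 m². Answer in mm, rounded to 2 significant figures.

Total mass lost = 209 Gt/yr × 40 yr = 8360 Gt = 8.360×10^15 kg.
ρ_w = 1001 kg m⁻³, so water volume = 8.360×10^15 / 1001 = 8.352×10^12 m³.
Δh = 8.352×10^12 / 3.47×10^14 = 0.0241 m = 24 mm.

≈ 24 mm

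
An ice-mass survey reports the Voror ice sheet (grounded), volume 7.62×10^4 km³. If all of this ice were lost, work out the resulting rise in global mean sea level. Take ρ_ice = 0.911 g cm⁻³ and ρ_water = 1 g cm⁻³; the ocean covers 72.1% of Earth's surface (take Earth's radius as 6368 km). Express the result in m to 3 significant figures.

≈ 0.189 m

Voror: 7.62×10^4 km³ × (911/1000) = 6.942×10^4 km³ of water.
Spread over 3.67×10^14 m² of ocean, Δh = 6.942×10^13 / 3.67×10^14 = 0.189 m.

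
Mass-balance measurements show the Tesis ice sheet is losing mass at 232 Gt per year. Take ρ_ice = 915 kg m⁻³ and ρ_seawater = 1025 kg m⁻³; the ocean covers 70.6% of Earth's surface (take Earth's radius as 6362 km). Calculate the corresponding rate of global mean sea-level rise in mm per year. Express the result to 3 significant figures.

≈ 0.630 mm/yr

ρ_w = 1025 kg m⁻³. Annual water volume added = 232 Gt / ρ_w = 2.320×10^14 kg / 1025 kg m⁻³ = 2.263×10^11 m³.
Δh per year = 2.263×10^11 / 3.59×10^14 = 6.30×10^-4 m = 0.630 mm.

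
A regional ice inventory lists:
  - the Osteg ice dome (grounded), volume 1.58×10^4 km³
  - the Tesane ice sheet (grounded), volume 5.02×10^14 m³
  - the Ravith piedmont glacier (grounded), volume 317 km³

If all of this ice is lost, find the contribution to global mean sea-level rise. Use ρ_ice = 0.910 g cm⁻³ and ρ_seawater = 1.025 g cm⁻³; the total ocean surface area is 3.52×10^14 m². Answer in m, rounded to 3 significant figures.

Osteg: 1.58×10^4 km³ × (910/1025) = 1.403×10^4 km³ of water.
Tesane: 5.02×10^14 m³ × (910/1025) = 4.457×10^14 m³ of water.
Ravith: 317 km³ × (910/1025) = 281.4 km³ of water.
Total added water ≈ 4.600×10^14 m³ over 3.52×10^14 m² → Δh = 1.31 m.

≈ 1.31 m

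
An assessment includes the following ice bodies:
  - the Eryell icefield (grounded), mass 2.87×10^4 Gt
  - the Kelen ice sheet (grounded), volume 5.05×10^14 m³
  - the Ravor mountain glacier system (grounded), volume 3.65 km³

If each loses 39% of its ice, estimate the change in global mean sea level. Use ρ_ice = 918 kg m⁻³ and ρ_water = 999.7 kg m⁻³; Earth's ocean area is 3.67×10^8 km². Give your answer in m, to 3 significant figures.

≈ 0.523 m

Eryell: 0.39 × 2.87×10^4 Gt = 1.119×10^16 kg; dividing by ρ_w = 999.7 kg m⁻³ gives 1.120×10^13 m³ of water.
Kelen: 0.39 × 5.05×10^14 m³ × (918/999.7) = 1.809×10^14 m³ of water.
Ravor: 0.39 × 3.65 km³ × (918/999.7) = 1.307 km³ of water.
Total added water ≈ 1.921×10^14 m³ over 3.67×10^14 m² → Δh = 0.523 m.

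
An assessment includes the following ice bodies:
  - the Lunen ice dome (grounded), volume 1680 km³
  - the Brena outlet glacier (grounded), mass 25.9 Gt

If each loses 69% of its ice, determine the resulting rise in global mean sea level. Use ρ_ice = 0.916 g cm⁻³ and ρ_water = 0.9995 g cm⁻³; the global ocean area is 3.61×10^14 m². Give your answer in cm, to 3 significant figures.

Lunen: 0.69 × 1680 km³ × (916/999.5) = 1062 km³ of water.
Brena: 0.69 × 25.9 Gt = 1.787×10^13 kg; dividing by ρ_w = 0.9995 g cm⁻³ = 999.5 kg m⁻³ gives 1.788×10^10 m³ of water.
Total added water ≈ 1.080×10^12 m³ over 3.61×10^14 m² → Δh = 2.99×10^-3 m = 0.299 cm.

≈ 0.299 cm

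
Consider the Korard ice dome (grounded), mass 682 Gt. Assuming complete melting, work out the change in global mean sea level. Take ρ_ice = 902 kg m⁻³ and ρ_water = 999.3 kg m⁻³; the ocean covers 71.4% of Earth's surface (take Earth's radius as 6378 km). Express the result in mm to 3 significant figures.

≈ 1.87 mm

Korard: 682 Gt = 6.820×10^14 kg; dividing by ρ_w = 999.3 kg m⁻³ gives 6.825×10^11 m³ of water.
Spread over 3.65×10^14 m² of ocean, Δh = 6.825×10^11 / 3.65×10^14 = 1.87×10^-3 m = 1.87 mm.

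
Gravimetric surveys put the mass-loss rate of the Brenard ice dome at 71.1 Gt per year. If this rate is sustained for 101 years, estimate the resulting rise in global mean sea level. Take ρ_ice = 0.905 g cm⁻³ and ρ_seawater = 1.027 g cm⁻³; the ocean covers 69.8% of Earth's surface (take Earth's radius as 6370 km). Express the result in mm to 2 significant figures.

Total mass lost = 71.1 Gt/yr × 101 yr = 7181 Gt = 7.181×10^15 kg.
ρ_w = 1.027 g cm⁻³ = 1027 kg m⁻³, so water volume = 7.181×10^15 / 1027 = 6.992×10^12 m³.
Δh = 6.992×10^12 / 3.56×10^14 = 0.0196 m = 20 mm.

≈ 20 mm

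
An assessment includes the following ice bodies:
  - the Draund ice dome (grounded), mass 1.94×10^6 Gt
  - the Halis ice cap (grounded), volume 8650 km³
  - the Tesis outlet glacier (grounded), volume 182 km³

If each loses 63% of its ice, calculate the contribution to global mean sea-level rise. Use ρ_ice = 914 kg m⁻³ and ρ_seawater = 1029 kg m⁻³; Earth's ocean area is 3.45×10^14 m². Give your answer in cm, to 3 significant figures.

≈ 346 cm

Draund: 0.63 × 1.94×10^6 Gt = 1.222×10^18 kg; dividing by ρ_w = 1029 kg m⁻³ gives 1.188×10^15 m³ of water.
Halis: 0.63 × 8650 km³ × (914/1029) = 4840 km³ of water.
Tesis: 0.63 × 182 km³ × (914/1029) = 101.8 km³ of water.
Total added water ≈ 1.193×10^15 m³ over 3.45×10^14 m² → Δh = 3.46 m = 346 cm.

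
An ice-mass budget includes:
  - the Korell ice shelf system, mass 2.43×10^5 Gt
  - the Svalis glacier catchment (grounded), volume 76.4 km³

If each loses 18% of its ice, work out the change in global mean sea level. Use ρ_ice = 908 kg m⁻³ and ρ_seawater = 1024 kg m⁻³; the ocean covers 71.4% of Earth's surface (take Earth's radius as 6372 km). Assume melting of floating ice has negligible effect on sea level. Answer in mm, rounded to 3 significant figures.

≈ 0.0335 mm

The Korell ice shelf system is floating and already displaces its own weight of water, so its melt adds essentially nothing to sea level.
Svalis: 0.18 × 76.4 km³ × (908/1024) = 12.19 km³ of water.
Total added water ≈ 1.219×10^10 m³ over 3.64×10^14 m² → Δh = 3.35×10^-5 m = 0.0335 mm.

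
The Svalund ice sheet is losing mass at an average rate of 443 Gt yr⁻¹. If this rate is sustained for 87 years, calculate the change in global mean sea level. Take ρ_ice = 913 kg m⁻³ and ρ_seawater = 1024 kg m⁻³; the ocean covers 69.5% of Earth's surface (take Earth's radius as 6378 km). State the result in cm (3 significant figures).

Total mass lost = 443 Gt/yr × 87 yr = 3.854×10^4 Gt = 3.854×10^16 kg.
ρ_w = 1024 kg m⁻³, so water volume = 3.854×10^16 / 1024 = 3.764×10^13 m³.
Δh = 3.764×10^13 / 3.55×10^14 = 0.106 m = 10.6 cm.

≈ 10.6 cm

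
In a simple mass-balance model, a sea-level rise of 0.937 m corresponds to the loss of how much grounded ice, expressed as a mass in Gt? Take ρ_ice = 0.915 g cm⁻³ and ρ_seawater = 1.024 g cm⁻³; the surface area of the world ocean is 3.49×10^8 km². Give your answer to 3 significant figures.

Required water volume = Δh × A = 0.937 m × 3.49×10^14 m² = 3.270×10^14 m³.
ρ_w = 1.024 g cm⁻³ = 1024 kg m⁻³, so the mass of water = 3.270×10^14 m³ × 1024 kg m⁻³ = 3.349×10^17 kg = 3.35×10^5 Gt (and the same mass of ice, by conservation).

≈ 3.35×10^5 Gt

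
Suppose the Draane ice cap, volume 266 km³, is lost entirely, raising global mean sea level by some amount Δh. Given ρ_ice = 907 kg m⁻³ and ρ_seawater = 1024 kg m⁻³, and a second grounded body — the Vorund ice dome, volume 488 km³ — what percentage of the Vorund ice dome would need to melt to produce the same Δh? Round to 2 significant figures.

≈ 55 %

Equal sea-level rise means equal mass of meltwater, i.e. equal mass of ice lost.
Ice mass of Draane: 2.413×10^14 kg; ice mass of Vorund: 4.426×10^14 kg.
Fraction required = 2.413×10^14 / 4.426×10^14 = 0.545 → 55 %.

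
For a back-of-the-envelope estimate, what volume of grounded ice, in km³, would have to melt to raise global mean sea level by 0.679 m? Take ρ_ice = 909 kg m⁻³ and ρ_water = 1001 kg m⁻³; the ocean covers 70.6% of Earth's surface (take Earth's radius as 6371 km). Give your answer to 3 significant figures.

Required water volume = Δh × A = 0.679 m × 3.60×10^14 m² = 2.445×10^14 m³ = 2.445×10^5 km³.
Ice volume = water volume × ρ_w/ρ_ice = 2.445×10^5 × 1001/909 = 2.69×10^5 km³.

≈ 2.69×10^5 km³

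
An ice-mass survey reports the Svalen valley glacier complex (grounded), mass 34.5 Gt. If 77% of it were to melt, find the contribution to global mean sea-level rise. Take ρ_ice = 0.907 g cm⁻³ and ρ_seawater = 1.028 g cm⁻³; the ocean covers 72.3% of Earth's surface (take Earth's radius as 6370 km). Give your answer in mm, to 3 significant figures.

Svalen: 0.77 × 34.5 Gt = 2.656×10^13 kg; dividing by ρ_w = 1.028 g cm⁻³ = 1028 kg m⁻³ gives 2.584×10^10 m³ of water.
Spread over 3.69×10^14 m² of ocean, Δh = 2.584×10^10 / 3.69×10^14 = 7.01×10^-5 m = 0.0701 mm.

≈ 0.0701 mm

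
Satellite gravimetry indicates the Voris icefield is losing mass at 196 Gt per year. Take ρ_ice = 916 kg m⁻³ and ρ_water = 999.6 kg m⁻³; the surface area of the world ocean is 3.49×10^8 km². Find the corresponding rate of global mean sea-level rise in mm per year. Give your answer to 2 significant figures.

≈ 0.56 mm/yr

ρ_w = 999.6 kg m⁻³. Annual water volume added = 196 Gt / ρ_w = 1.960×10^14 kg / 999.6 kg m⁻³ = 1.961×10^11 m³.
Δh per year = 1.961×10^11 / 3.49×10^14 = 5.62×10^-4 m = 0.56 mm.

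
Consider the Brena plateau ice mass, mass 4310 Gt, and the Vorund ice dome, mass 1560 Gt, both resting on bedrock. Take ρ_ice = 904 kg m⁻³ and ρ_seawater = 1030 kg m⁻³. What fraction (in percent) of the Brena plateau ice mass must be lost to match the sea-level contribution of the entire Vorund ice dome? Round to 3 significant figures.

≈ 36.2 %

Equal sea-level rise means equal mass of meltwater, i.e. equal mass of ice lost.
Ice mass of Vorund: 1.560×10^15 kg; ice mass of Brena: 4.310×10^15 kg.
Fraction required = 1.560×10^15 / 4.310×10^15 = 0.362 → 36.2 %.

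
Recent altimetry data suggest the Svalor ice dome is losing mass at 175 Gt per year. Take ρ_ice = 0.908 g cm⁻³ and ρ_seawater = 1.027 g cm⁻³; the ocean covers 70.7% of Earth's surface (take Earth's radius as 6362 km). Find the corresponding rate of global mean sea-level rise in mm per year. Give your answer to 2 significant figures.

ρ_w = 1.027 g cm⁻³ = 1027 kg m⁻³. Annual water volume added = 175 Gt / ρ_w = 1.750×10^14 kg / 1027 kg m⁻³ = 1.704×10^11 m³.
Δh per year = 1.704×10^11 / 3.60×10^14 = 4.74×10^-4 m = 0.47 mm.

≈ 0.47 mm/yr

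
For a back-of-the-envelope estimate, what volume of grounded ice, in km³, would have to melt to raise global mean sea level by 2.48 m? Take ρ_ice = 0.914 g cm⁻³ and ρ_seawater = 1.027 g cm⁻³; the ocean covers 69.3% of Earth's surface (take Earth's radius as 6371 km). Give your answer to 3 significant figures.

≈ 9.85×10^5 km³

Required water volume = Δh × A = 2.48 m × 3.53×10^14 m² = 8.766×10^14 m³ = 8.766×10^5 km³.
Ice volume = water volume × ρ_w/ρ_ice = 8.766×10^5 × 1027/914 = 9.85×10^5 km³.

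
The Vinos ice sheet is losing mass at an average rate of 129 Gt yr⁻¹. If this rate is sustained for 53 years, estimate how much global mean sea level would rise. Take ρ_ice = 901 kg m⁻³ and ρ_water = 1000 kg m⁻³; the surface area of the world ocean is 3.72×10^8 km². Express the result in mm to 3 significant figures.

Total mass lost = 129 Gt/yr × 53 yr = 6837 Gt = 6.837×10^15 kg.
ρ_w = 1000 kg m⁻³, so water volume = 6.837×10^15 / 1000 = 6.837×10^12 m³.
Δh = 6.837×10^12 / 3.72×10^14 = 0.0184 m = 18.4 mm.

≈ 18.4 mm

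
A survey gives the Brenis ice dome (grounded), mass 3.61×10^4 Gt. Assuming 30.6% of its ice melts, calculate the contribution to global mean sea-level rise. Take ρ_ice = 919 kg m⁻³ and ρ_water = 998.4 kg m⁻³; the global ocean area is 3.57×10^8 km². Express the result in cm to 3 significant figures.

Brenis: 0.306 × 3.61×10^4 Gt = 1.105×10^16 kg; dividing by ρ_w = 998.4 kg m⁻³ gives 1.106×10^13 m³ of water.
Spread over 3.57×10^14 m² of ocean, Δh = 1.106×10^13 / 3.57×10^14 = 0.0310 m = 3.10 cm.

≈ 3.10 cm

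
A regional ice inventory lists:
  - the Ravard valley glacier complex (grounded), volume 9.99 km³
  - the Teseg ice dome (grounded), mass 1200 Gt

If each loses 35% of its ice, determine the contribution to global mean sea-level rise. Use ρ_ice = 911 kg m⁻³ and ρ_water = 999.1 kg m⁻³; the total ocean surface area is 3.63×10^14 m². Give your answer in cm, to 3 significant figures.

≈ 0.117 cm

Ravard: 0.35 × 9.99 km³ × (911/999.1) = 3.188 km³ of water.
Teseg: 0.35 × 1200 Gt = 4.200×10^14 kg; dividing by ρ_w = 999.1 kg m⁻³ gives 4.204×10^11 m³ of water.
Total added water ≈ 4.236×10^11 m³ over 3.63×10^14 m² → Δh = 1.17×10^-3 m = 0.117 cm.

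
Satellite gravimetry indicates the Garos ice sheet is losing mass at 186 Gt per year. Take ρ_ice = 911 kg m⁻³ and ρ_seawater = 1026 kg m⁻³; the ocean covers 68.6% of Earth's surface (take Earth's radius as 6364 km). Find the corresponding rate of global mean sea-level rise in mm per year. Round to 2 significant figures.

ρ_w = 1026 kg m⁻³. Annual water volume added = 186 Gt / ρ_w = 1.860×10^14 kg / 1026 kg m⁻³ = 1.813×10^11 m³.
Δh per year = 1.813×10^11 / 3.49×10^14 = 5.19×10^-4 m = 0.52 mm.

≈ 0.52 mm/yr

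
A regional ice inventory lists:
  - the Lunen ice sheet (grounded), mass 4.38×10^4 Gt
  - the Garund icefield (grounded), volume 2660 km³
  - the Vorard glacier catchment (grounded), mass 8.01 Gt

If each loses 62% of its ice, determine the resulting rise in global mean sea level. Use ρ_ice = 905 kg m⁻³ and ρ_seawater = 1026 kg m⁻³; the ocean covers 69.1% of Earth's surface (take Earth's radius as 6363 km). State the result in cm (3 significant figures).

Lunen: 0.62 × 4.38×10^4 Gt = 2.716×10^16 kg; dividing by ρ_w = 1026 kg m⁻³ gives 2.647×10^13 m³ of water.
Garund: 0.62 × 2660 km³ × (905/1026) = 1455 km³ of water.
Vorard: 0.62 × 8.01 Gt = 4.966×10^12 kg; dividing by ρ_w = 1026 kg m⁻³ gives 4.840×10^9 m³ of water.
Total added water ≈ 2.793×10^13 m³ over 3.52×10^14 m² → Δh = 0.0794 m = 7.94 cm.

≈ 7.94 cm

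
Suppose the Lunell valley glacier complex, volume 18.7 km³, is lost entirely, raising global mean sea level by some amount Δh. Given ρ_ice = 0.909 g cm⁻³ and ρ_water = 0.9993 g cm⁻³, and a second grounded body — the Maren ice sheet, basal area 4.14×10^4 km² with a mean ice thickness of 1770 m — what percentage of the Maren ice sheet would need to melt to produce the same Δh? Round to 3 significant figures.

Equal sea-level rise means equal mass of meltwater, i.e. equal mass of ice lost.
Ice mass of Lunell: 1.700×10^13 kg; ice mass of Maren: 6.661×10^16 kg.
Fraction required = 1.700×10^13 / 6.661×10^16 = 2.55×10^-4 → 0.0255 %.

≈ 0.0255 %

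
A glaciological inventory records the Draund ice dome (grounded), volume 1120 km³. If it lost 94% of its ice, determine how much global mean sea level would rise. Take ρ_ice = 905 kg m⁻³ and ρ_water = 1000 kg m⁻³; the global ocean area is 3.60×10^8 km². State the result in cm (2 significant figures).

≈ 0.26 cm

Draund: 0.94 × 1120 km³ × (905/1000) = 952.8 km³ of water.
Spread over 3.60×10^14 m² of ocean, Δh = 9.528×10^11 / 3.60×10^14 = 2.65×10^-3 m = 0.26 cm.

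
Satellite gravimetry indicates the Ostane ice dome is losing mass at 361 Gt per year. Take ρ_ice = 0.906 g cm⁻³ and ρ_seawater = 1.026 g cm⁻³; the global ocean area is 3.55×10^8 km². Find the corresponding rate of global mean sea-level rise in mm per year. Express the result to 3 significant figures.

≈ 0.991 mm/yr

ρ_w = 1.026 g cm⁻³ = 1026 kg m⁻³. Annual water volume added = 361 Gt / ρ_w = 3.610×10^14 kg / 1026 kg m⁻³ = 3.519×10^11 m³.
Δh per year = 3.519×10^11 / 3.55×10^14 = 9.91×10^-4 m = 0.991 mm.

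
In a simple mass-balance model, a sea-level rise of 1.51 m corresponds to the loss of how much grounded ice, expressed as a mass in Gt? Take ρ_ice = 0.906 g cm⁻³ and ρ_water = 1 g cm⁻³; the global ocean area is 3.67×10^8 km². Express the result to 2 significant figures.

≈ 5.5×10^5 Gt

Required water volume = Δh × A = 1.51 m × 3.67×10^14 m² = 5.542×10^14 m³.
ρ_w = 1 g cm⁻³ = 1000 kg m⁻³, so the mass of water = 5.542×10^14 m³ × 1000 kg m⁻³ = 5.542×10^17 kg = 5.5×10^5 Gt (and the same mass of ice, by conservation).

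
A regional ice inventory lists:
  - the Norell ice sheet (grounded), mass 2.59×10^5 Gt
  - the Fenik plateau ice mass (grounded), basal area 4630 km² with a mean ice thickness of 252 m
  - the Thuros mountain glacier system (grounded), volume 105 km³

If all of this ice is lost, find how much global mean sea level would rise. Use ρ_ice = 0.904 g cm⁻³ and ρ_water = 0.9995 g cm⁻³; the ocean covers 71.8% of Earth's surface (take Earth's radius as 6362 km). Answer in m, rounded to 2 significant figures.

Norell: 2.59×10^5 Gt = 2.590×10^17 kg; dividing by ρ_w = 0.9995 g cm⁻³ = 999.5 kg m⁻³ gives 2.591×10^14 m³ of water.
Fenik: ice volume = 4630 km² × 252 m = 1167 km³; 1167 × (904/999.5) = 1055 km³ of water.
Thuros: 105 km³ × (904/999.5) = 94.97 km³ of water.
Total added water ≈ 2.603×10^14 m³ over 3.65×10^14 m² → Δh = 0.713 m.

≈ 0.71 m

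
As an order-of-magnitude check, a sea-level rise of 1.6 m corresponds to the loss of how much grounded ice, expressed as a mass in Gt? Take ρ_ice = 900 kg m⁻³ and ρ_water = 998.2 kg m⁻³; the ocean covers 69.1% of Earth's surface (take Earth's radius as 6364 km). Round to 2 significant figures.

Required water volume = Δh × A = 1.6 m × 3.52×10^14 m² = 5.627×10^14 m³.
ρ_w = 998.2 kg m⁻³, so the mass of water = 5.627×10^14 m³ × 998.2 kg m⁻³ = 5.617×10^17 kg = 5.6×10^5 Gt (and the same mass of ice, by conservation).

≈ 5.6×10^5 Gt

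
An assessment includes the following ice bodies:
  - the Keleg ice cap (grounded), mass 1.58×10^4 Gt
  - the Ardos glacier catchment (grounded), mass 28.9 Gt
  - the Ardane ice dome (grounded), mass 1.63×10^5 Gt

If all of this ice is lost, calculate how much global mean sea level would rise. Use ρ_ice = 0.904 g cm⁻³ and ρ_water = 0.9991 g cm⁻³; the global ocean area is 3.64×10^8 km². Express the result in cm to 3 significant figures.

Keleg: 1.58×10^4 Gt = 1.580×10^16 kg; dividing by ρ_w = 0.9991 g cm⁻³ = 999.1 kg m⁻³ gives 1.581×10^13 m³ of water.
Ardos: 28.9 Gt = 2.890×10^13 kg; dividing by ρ_w = 999.1 kg m⁻³ gives 2.893×10^10 m³ of water.
Ardane: 1.63×10^5 Gt = 1.630×10^17 kg; dividing by ρ_w = 999.1 kg m⁻³ gives 1.631×10^14 m³ of water.
Total added water ≈ 1.790×10^14 m³ over 3.64×10^14 m² → Δh = 0.492 m = 49.2 cm.

≈ 49.2 cm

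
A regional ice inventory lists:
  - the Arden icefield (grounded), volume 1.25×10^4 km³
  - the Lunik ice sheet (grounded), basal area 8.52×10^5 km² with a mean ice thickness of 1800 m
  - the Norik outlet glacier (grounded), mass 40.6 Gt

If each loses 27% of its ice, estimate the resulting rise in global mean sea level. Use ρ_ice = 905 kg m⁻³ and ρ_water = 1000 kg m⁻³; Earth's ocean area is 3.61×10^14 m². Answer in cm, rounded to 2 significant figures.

Arden: 0.27 × 1.25×10^4 km³ × (905/1000) = 3054 km³ of water.
Lunik: ice volume = 8.52×10^5 km² × 1800 m = 1.534×10^6 km³; 0.27 × 1.534×10^6 × (905/1000) = 3.747×10^5 km³ of water.
Norik: 0.27 × 40.6 Gt = 1.096×10^13 kg; dividing by ρ_w = 1000 kg m⁻³ gives 1.096×10^10 m³ of water.
Total added water ≈ 3.778×10^14 m³ over 3.61×10^14 m² → Δh = 1.05 m = 100 cm.

≈ 100 cm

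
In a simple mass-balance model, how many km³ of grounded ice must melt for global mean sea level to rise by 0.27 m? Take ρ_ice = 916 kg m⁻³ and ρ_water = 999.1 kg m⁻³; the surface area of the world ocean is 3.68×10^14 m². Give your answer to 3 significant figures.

Required water volume = Δh × A = 0.27 m × 3.68×10^14 m² = 9.936×10^13 m³ = 9.936×10^4 km³.
Ice volume = water volume × ρ_w/ρ_ice = 9.936×10^4 × 999.1/916 = 1.08×10^5 km³.

≈ 1.08×10^5 km³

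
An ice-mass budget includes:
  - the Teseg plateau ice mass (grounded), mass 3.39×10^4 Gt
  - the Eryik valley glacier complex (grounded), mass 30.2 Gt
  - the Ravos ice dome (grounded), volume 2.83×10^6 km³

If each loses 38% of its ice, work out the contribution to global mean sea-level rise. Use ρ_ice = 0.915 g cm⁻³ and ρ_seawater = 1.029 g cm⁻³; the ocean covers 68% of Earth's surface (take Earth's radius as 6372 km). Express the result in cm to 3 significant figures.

≈ 279 cm

Teseg: 0.38 × 3.39×10^4 Gt = 1.288×10^16 kg; dividing by ρ_w = 1.029 g cm⁻³ = 1029 kg m⁻³ gives 1.252×10^13 m³ of water.
Eryik: 0.38 × 30.2 Gt = 1.148×10^13 kg; dividing by ρ_w = 1029 kg m⁻³ gives 1.115×10^10 m³ of water.
Ravos: 0.38 × 2.83×10^6 km³ × (915/1029) = 9.563×10^5 km³ of water.
Total added water ≈ 9.688×10^14 m³ over 3.47×10^14 m² → Δh = 2.79 m = 279 cm.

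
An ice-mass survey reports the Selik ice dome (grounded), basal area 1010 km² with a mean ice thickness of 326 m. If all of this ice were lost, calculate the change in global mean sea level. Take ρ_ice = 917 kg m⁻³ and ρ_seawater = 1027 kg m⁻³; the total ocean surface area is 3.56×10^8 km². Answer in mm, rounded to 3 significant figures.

≈ 0.826 mm

Selik: ice volume = 1010 km² × 326 m = 329.3 km³; 329.3 × (917/1027) = 294.0 km³ of water.
Spread over 3.56×10^14 m² of ocean, Δh = 2.940×10^11 / 3.56×10^14 = 8.26×10^-4 m = 0.826 mm.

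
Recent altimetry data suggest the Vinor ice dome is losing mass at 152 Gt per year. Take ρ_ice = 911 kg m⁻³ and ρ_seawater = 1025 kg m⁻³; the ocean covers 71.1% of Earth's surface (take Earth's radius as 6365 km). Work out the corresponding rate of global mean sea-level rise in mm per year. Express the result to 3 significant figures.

≈ 0.410 mm/yr

ρ_w = 1025 kg m⁻³. Annual water volume added = 152 Gt / ρ_w = 1.520×10^14 kg / 1025 kg m⁻³ = 1.483×10^11 m³.
Δh per year = 1.483×10^11 / 3.62×10^14 = 4.10×10^-4 m = 0.410 mm.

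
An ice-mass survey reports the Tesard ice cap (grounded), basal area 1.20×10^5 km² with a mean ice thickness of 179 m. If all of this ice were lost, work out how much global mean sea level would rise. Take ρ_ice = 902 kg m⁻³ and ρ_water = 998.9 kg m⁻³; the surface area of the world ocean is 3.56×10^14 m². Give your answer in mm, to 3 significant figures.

Tesard: ice volume = 1.20×10^5 km² × 179 m = 2.148×10^4 km³; 2.148×10^4 × (902/998.9) = 1.940×10^4 km³ of water.
Spread over 3.56×10^14 m² of ocean, Δh = 1.940×10^13 / 3.56×10^14 = 0.0545 m = 54.5 mm.

≈ 54.5 mm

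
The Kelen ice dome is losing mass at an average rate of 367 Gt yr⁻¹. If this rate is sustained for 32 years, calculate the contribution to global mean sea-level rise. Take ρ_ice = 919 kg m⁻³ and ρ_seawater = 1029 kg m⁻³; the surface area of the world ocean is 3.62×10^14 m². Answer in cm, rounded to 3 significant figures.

≈ 3.15 cm

Total mass lost = 367 Gt/yr × 32 yr = 1.174×10^4 Gt = 1.174×10^16 kg.
ρ_w = 1029 kg m⁻³, so water volume = 1.174×10^16 / 1029 = 1.141×10^13 m³.
Δh = 1.141×10^13 / 3.62×10^14 = 0.0315 m = 3.15 cm.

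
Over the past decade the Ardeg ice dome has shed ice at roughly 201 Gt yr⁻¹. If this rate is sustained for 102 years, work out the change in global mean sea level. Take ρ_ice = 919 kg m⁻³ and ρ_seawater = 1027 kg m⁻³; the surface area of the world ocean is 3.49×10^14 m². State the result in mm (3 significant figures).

≈ 57.2 mm

Total mass lost = 201 Gt/yr × 102 yr = 2.050×10^4 Gt = 2.050×10^16 kg.
ρ_w = 1027 kg m⁻³, so water volume = 2.050×10^16 / 1027 = 1.996×10^13 m³.
Δh = 1.996×10^13 / 3.49×10^14 = 0.0572 m = 57.2 mm.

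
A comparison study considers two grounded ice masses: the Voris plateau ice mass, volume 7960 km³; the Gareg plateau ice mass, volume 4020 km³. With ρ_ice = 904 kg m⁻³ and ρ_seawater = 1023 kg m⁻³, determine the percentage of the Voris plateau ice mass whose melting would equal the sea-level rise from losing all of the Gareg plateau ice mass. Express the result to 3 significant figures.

Equal sea-level rise means equal mass of meltwater, i.e. equal mass of ice lost.
Ice mass of Gareg: 3.634×10^15 kg; ice mass of Voris: 7.196×10^15 kg.
Fraction required = 3.634×10^15 / 7.196×10^15 = 0.505 → 50.5 %.

≈ 50.5 %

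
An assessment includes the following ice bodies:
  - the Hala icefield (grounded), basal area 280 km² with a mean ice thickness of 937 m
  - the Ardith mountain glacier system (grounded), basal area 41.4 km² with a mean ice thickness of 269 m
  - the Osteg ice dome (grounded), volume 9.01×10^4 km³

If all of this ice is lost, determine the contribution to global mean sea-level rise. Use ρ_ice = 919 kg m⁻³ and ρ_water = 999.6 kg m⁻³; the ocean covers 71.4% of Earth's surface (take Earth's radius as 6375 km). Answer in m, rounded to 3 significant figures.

≈ 0.228 m

Hala: ice volume = 280 km² × 937 m = 262.4 km³; 262.4 × (919/999.6) = 241.2 km³ of water.
Ardith: ice volume = 41.4 km² × 269 m = 11.14 km³; 11.14 × (919/999.6) = 10.24 km³ of water.
Osteg: 9.01×10^4 km³ × (919/999.6) = 8.284×10^4 km³ of water.
Total added water ≈ 8.309×10^13 m³ over 3.65×10^14 m² → Δh = 0.228 m.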